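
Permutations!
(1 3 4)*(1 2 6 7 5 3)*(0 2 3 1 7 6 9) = (0 2 9)(1 7 5)(3 4) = [2, 7, 9, 4, 3, 1, 6, 5, 8, 0]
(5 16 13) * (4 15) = (4 15)(5 16 13) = [0, 1, 2, 3, 15, 16, 6, 7, 8, 9, 10, 11, 12, 5, 14, 4, 13]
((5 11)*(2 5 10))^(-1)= ((2 5 11 10))^(-1)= (2 10 11 5)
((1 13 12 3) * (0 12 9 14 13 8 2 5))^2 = ((0 12 3 1 8 2 5)(9 14 13))^2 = (0 3 8 5 12 1 2)(9 13 14)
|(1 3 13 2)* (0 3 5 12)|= |(0 3 13 2 1 5 12)|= 7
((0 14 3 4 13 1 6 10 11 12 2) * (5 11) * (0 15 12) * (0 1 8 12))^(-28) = ((0 14 3 4 13 8 12 2 15)(1 6 10 5 11))^(-28) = (0 15 2 12 8 13 4 3 14)(1 10 11 6 5)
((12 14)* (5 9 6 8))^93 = (5 9 6 8)(12 14)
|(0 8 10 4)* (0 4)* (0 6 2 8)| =|(2 8 10 6)| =4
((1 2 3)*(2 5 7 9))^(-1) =((1 5 7 9 2 3))^(-1) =(1 3 2 9 7 5)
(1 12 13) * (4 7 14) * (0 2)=[2, 12, 0, 3, 7, 5, 6, 14, 8, 9, 10, 11, 13, 1, 4]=(0 2)(1 12 13)(4 7 14)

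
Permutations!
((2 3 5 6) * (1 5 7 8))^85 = (1 5 6 2 3 7 8)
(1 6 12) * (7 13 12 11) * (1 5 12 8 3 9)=(1 6 11 7 13 8 3 9)(5 12)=[0, 6, 2, 9, 4, 12, 11, 13, 3, 1, 10, 7, 5, 8]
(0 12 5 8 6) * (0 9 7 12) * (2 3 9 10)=[0, 1, 3, 9, 4, 8, 10, 12, 6, 7, 2, 11, 5]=(2 3 9 7 12 5 8 6 10)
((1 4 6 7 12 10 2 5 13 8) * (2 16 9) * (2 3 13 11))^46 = ((1 4 6 7 12 10 16 9 3 13 8)(2 5 11))^46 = (1 6 12 16 3 8 4 7 10 9 13)(2 5 11)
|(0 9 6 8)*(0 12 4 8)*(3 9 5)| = |(0 5 3 9 6)(4 8 12)| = 15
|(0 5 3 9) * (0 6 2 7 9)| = |(0 5 3)(2 7 9 6)| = 12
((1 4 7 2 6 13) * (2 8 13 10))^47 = (1 7 13 4 8)(2 10 6)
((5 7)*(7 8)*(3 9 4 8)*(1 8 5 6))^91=(1 6 7 8)(3 5 4 9)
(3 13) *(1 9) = (1 9)(3 13) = [0, 9, 2, 13, 4, 5, 6, 7, 8, 1, 10, 11, 12, 3]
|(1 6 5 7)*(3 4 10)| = 12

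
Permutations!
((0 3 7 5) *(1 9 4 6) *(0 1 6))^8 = (0 3 7 5 1 9 4)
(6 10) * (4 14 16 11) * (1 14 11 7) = (1 14 16 7)(4 11)(6 10) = [0, 14, 2, 3, 11, 5, 10, 1, 8, 9, 6, 4, 12, 13, 16, 15, 7]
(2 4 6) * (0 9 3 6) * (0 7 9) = (2 4 7 9 3 6) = [0, 1, 4, 6, 7, 5, 2, 9, 8, 3]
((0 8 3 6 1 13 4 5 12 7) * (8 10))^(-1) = (0 7 12 5 4 13 1 6 3 8 10)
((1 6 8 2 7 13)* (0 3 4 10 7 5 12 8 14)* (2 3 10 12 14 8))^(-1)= ((0 10 7 13 1 6 8 3 4 12 2 5 14))^(-1)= (0 14 5 2 12 4 3 8 6 1 13 7 10)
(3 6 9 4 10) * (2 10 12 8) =(2 10 3 6 9 4 12 8) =[0, 1, 10, 6, 12, 5, 9, 7, 2, 4, 3, 11, 8]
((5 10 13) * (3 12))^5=(3 12)(5 13 10)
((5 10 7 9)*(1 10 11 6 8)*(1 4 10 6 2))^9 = (1 2 11 5 9 7 10 4 8 6)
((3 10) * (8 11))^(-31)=((3 10)(8 11))^(-31)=(3 10)(8 11)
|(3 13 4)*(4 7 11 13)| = |(3 4)(7 11 13)| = 6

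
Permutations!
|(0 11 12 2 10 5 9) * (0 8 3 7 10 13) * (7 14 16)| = |(0 11 12 2 13)(3 14 16 7 10 5 9 8)| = 40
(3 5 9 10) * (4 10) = (3 5 9 4 10) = [0, 1, 2, 5, 10, 9, 6, 7, 8, 4, 3]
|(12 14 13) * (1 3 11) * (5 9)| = |(1 3 11)(5 9)(12 14 13)| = 6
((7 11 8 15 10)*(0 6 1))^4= (0 6 1)(7 10 15 8 11)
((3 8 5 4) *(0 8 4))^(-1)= ((0 8 5)(3 4))^(-1)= (0 5 8)(3 4)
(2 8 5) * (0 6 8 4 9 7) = (0 6 8 5 2 4 9 7) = [6, 1, 4, 3, 9, 2, 8, 0, 5, 7]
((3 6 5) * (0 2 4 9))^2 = ((0 2 4 9)(3 6 5))^2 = (0 4)(2 9)(3 5 6)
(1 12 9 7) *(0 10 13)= (0 10 13)(1 12 9 7)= [10, 12, 2, 3, 4, 5, 6, 1, 8, 7, 13, 11, 9, 0]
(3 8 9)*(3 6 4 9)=[0, 1, 2, 8, 9, 5, 4, 7, 3, 6]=(3 8)(4 9 6)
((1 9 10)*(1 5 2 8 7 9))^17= ((2 8 7 9 10 5))^17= (2 5 10 9 7 8)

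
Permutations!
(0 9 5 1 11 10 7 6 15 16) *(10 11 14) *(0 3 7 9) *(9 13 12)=(1 14 10 13 12 9 5)(3 7 6 15 16)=[0, 14, 2, 7, 4, 1, 15, 6, 8, 5, 13, 11, 9, 12, 10, 16, 3]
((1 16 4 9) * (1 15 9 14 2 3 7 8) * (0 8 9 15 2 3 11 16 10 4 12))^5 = (0 14 11 1 7 12 4 2 8 3 16 10 9)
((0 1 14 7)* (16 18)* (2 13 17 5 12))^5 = ((0 1 14 7)(2 13 17 5 12)(16 18))^5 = (0 1 14 7)(16 18)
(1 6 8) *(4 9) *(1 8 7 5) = (1 6 7 5)(4 9) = [0, 6, 2, 3, 9, 1, 7, 5, 8, 4]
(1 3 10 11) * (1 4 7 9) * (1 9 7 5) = (1 3 10 11 4 5) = [0, 3, 2, 10, 5, 1, 6, 7, 8, 9, 11, 4]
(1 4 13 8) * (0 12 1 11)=(0 12 1 4 13 8 11)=[12, 4, 2, 3, 13, 5, 6, 7, 11, 9, 10, 0, 1, 8]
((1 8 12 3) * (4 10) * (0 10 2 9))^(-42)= (0 2 10 9 4)(1 12)(3 8)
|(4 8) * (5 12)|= |(4 8)(5 12)|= 2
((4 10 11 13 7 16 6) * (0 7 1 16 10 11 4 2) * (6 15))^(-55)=(16)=((0 7 10 4 11 13 1 16 15 6 2))^(-55)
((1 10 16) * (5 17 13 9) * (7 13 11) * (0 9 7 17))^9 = (7 13)(11 17)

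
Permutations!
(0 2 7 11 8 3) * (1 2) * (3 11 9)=(0 1 2 7 9 3)(8 11)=[1, 2, 7, 0, 4, 5, 6, 9, 11, 3, 10, 8]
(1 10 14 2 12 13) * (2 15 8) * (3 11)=[0, 10, 12, 11, 4, 5, 6, 7, 2, 9, 14, 3, 13, 1, 15, 8]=(1 10 14 15 8 2 12 13)(3 11)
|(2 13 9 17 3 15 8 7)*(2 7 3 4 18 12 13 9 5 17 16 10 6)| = 30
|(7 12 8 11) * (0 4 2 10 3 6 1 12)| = 11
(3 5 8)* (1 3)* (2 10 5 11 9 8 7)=[0, 3, 10, 11, 4, 7, 6, 2, 1, 8, 5, 9]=(1 3 11 9 8)(2 10 5 7)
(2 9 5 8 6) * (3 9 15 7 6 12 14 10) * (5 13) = (2 15 7 6)(3 9 13 5 8 12 14 10) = [0, 1, 15, 9, 4, 8, 2, 6, 12, 13, 3, 11, 14, 5, 10, 7]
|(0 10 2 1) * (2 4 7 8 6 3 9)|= |(0 10 4 7 8 6 3 9 2 1)|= 10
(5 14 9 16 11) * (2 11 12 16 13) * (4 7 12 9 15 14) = (2 11 5 4 7 12 16 9 13)(14 15) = [0, 1, 11, 3, 7, 4, 6, 12, 8, 13, 10, 5, 16, 2, 15, 14, 9]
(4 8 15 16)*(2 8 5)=(2 8 15 16 4 5)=[0, 1, 8, 3, 5, 2, 6, 7, 15, 9, 10, 11, 12, 13, 14, 16, 4]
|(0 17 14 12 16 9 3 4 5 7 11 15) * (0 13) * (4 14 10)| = |(0 17 10 4 5 7 11 15 13)(3 14 12 16 9)| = 45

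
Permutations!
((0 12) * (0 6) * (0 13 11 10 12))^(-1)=(6 12 10 11 13)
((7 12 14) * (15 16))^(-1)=((7 12 14)(15 16))^(-1)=(7 14 12)(15 16)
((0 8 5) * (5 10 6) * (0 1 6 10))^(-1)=(10)(0 8)(1 5 6)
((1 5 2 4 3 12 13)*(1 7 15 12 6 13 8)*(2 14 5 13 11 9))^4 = ((1 13 7 15 12 8)(2 4 3 6 11 9)(5 14))^4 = (1 12 7)(2 11 3)(4 9 6)(8 15 13)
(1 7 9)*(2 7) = (1 2 7 9) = [0, 2, 7, 3, 4, 5, 6, 9, 8, 1]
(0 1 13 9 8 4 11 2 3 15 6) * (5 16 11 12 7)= (0 1 13 9 8 4 12 7 5 16 11 2 3 15 6)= [1, 13, 3, 15, 12, 16, 0, 5, 4, 8, 10, 2, 7, 9, 14, 6, 11]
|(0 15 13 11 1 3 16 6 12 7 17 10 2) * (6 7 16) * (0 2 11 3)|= 12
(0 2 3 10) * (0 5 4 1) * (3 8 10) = (0 2 8 10 5 4 1) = [2, 0, 8, 3, 1, 4, 6, 7, 10, 9, 5]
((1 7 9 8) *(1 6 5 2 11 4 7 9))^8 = (1 7 4 11 2 5 6 8 9)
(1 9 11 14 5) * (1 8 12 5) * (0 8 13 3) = (0 8 12 5 13 3)(1 9 11 14) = [8, 9, 2, 0, 4, 13, 6, 7, 12, 11, 10, 14, 5, 3, 1]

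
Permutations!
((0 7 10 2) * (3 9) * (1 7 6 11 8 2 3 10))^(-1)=(0 2 8 11 6)(1 7)(3 10 9)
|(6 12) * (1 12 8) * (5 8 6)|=4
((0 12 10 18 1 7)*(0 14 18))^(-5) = (0 12 10)(1 18 14 7)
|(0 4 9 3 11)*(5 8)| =|(0 4 9 3 11)(5 8)| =10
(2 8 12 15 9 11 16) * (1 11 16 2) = (1 11 2 8 12 15 9 16) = [0, 11, 8, 3, 4, 5, 6, 7, 12, 16, 10, 2, 15, 13, 14, 9, 1]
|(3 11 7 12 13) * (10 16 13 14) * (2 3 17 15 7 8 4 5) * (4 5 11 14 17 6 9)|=12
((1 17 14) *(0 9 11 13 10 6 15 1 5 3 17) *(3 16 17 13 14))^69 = (0 5 13 1 14 3 15 11 17 6 9 16 10)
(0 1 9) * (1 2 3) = (0 2 3 1 9) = [2, 9, 3, 1, 4, 5, 6, 7, 8, 0]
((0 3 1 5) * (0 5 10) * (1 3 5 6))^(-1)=(0 10 1 6 5)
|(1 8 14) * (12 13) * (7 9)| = 6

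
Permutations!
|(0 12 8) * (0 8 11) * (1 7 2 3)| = |(0 12 11)(1 7 2 3)| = 12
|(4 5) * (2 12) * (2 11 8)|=4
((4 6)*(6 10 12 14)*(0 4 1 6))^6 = (0 4 10 12 14)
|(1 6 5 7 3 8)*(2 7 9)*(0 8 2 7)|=|(0 8 1 6 5 9 7 3 2)|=9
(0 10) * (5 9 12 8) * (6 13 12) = (0 10)(5 9 6 13 12 8) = [10, 1, 2, 3, 4, 9, 13, 7, 5, 6, 0, 11, 8, 12]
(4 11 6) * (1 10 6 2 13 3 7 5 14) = (1 10 6 4 11 2 13 3 7 5 14) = [0, 10, 13, 7, 11, 14, 4, 5, 8, 9, 6, 2, 12, 3, 1]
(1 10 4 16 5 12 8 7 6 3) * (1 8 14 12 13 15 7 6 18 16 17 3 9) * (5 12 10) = (1 5 13 15 7 18 16 12 14 10 4 17 3 8 6 9) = [0, 5, 2, 8, 17, 13, 9, 18, 6, 1, 4, 11, 14, 15, 10, 7, 12, 3, 16]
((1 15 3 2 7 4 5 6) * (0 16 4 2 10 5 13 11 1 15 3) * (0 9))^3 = ((0 16 4 13 11 1 3 10 5 6 15 9)(2 7))^3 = (0 13 3 6)(1 5 9 4)(2 7)(10 15 16 11)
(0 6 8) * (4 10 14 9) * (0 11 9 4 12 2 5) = (0 6 8 11 9 12 2 5)(4 10 14) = [6, 1, 5, 3, 10, 0, 8, 7, 11, 12, 14, 9, 2, 13, 4]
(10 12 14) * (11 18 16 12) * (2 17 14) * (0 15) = [15, 1, 17, 3, 4, 5, 6, 7, 8, 9, 11, 18, 2, 13, 10, 0, 12, 14, 16] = (0 15)(2 17 14 10 11 18 16 12)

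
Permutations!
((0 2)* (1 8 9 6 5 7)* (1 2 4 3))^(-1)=((0 4 3 1 8 9 6 5 7 2))^(-1)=(0 2 7 5 6 9 8 1 3 4)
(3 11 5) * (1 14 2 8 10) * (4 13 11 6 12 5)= [0, 14, 8, 6, 13, 3, 12, 7, 10, 9, 1, 4, 5, 11, 2]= (1 14 2 8 10)(3 6 12 5)(4 13 11)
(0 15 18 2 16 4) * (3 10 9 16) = (0 15 18 2 3 10 9 16 4) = [15, 1, 3, 10, 0, 5, 6, 7, 8, 16, 9, 11, 12, 13, 14, 18, 4, 17, 2]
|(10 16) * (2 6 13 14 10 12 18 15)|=9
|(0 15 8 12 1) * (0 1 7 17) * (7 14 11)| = |(0 15 8 12 14 11 7 17)| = 8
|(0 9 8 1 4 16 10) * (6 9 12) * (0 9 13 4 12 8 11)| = 11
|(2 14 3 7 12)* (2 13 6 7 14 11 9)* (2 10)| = 4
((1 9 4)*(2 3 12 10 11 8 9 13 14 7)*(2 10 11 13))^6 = (1 9 11 3)(2 4 8 12)(7 13)(10 14)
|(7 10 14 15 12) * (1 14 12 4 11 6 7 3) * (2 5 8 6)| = |(1 14 15 4 11 2 5 8 6 7 10 12 3)| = 13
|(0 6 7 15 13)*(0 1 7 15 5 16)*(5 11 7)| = 14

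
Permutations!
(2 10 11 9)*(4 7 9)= (2 10 11 4 7 9)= [0, 1, 10, 3, 7, 5, 6, 9, 8, 2, 11, 4]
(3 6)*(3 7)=(3 6 7)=[0, 1, 2, 6, 4, 5, 7, 3]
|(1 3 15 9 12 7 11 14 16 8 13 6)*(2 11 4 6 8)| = 8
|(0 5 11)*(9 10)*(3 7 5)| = |(0 3 7 5 11)(9 10)| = 10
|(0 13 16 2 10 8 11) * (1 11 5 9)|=10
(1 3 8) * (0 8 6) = (0 8 1 3 6) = [8, 3, 2, 6, 4, 5, 0, 7, 1]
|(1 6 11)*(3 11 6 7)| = |(1 7 3 11)| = 4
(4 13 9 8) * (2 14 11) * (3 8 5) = (2 14 11)(3 8 4 13 9 5) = [0, 1, 14, 8, 13, 3, 6, 7, 4, 5, 10, 2, 12, 9, 11]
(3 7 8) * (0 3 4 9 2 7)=(0 3)(2 7 8 4 9)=[3, 1, 7, 0, 9, 5, 6, 8, 4, 2]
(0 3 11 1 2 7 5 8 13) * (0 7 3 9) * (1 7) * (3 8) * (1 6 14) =[9, 2, 8, 11, 4, 3, 14, 5, 13, 0, 10, 7, 12, 6, 1] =(0 9)(1 2 8 13 6 14)(3 11 7 5)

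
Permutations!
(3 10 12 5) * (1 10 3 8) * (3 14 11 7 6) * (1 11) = (1 10 12 5 8 11 7 6 3 14) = [0, 10, 2, 14, 4, 8, 3, 6, 11, 9, 12, 7, 5, 13, 1]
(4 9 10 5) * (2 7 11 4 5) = (2 7 11 4 9 10) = [0, 1, 7, 3, 9, 5, 6, 11, 8, 10, 2, 4]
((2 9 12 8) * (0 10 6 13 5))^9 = (0 5 13 6 10)(2 9 12 8)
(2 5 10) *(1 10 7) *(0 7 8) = (0 7 1 10 2 5 8) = [7, 10, 5, 3, 4, 8, 6, 1, 0, 9, 2]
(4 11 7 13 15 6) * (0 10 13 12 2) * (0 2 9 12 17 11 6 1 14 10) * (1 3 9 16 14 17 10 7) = (1 17 11)(3 9 12 16 14 7 10 13 15)(4 6) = [0, 17, 2, 9, 6, 5, 4, 10, 8, 12, 13, 1, 16, 15, 7, 3, 14, 11]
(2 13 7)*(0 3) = (0 3)(2 13 7) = [3, 1, 13, 0, 4, 5, 6, 2, 8, 9, 10, 11, 12, 7]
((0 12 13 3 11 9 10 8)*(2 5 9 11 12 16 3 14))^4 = (0 13 9 16 14 10 3 2 8 12 5)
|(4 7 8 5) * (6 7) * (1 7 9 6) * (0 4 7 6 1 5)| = |(0 4 5 7 8)(1 6 9)| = 15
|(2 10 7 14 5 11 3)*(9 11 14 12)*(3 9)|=10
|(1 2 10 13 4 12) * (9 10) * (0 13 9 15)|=|(0 13 4 12 1 2 15)(9 10)|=14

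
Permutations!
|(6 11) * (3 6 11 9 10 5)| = 5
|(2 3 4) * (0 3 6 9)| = |(0 3 4 2 6 9)| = 6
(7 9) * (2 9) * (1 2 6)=(1 2 9 7 6)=[0, 2, 9, 3, 4, 5, 1, 6, 8, 7]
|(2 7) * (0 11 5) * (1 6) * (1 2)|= 12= |(0 11 5)(1 6 2 7)|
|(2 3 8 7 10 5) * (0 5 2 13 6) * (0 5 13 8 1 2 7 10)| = 21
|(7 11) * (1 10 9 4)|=4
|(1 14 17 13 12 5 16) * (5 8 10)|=|(1 14 17 13 12 8 10 5 16)|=9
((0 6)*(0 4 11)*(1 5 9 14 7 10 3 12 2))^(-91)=(0 6 4 11)(1 2 12 3 10 7 14 9 5)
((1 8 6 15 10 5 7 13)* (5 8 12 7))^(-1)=(1 13 7 12)(6 8 10 15)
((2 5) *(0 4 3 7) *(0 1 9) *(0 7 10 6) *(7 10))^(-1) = (0 6 10 9 1 7 3 4)(2 5)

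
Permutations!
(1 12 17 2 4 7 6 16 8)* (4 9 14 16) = [0, 12, 9, 3, 7, 5, 4, 6, 1, 14, 10, 11, 17, 13, 16, 15, 8, 2] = (1 12 17 2 9 14 16 8)(4 7 6)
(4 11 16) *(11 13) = (4 13 11 16) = [0, 1, 2, 3, 13, 5, 6, 7, 8, 9, 10, 16, 12, 11, 14, 15, 4]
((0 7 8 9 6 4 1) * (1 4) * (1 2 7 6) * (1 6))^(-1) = (0 1)(2 6 9 8 7)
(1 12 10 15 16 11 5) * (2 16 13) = [0, 12, 16, 3, 4, 1, 6, 7, 8, 9, 15, 5, 10, 2, 14, 13, 11] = (1 12 10 15 13 2 16 11 5)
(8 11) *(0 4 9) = [4, 1, 2, 3, 9, 5, 6, 7, 11, 0, 10, 8] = (0 4 9)(8 11)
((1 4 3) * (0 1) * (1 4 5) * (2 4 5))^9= (0 2)(1 3)(4 5)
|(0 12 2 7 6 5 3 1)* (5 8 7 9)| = 21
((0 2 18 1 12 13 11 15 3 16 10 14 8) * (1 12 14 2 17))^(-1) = (0 8 14 1 17)(2 10 16 3 15 11 13 12 18)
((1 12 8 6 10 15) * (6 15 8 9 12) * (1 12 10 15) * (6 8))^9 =((1 8)(6 15 12 9 10))^9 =(1 8)(6 10 9 12 15)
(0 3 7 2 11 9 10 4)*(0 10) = (0 3 7 2 11 9)(4 10) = [3, 1, 11, 7, 10, 5, 6, 2, 8, 0, 4, 9]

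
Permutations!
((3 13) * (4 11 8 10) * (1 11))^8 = (13)(1 10 11 4 8)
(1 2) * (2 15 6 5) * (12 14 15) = (1 12 14 15 6 5 2) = [0, 12, 1, 3, 4, 2, 5, 7, 8, 9, 10, 11, 14, 13, 15, 6]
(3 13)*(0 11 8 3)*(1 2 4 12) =(0 11 8 3 13)(1 2 4 12) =[11, 2, 4, 13, 12, 5, 6, 7, 3, 9, 10, 8, 1, 0]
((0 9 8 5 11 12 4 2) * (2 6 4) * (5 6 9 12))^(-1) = ((0 12 2)(4 9 8 6)(5 11))^(-1) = (0 2 12)(4 6 8 9)(5 11)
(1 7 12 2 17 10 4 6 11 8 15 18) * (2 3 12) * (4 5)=(1 7 2 17 10 5 4 6 11 8 15 18)(3 12)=[0, 7, 17, 12, 6, 4, 11, 2, 15, 9, 5, 8, 3, 13, 14, 18, 16, 10, 1]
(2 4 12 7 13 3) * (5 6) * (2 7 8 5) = [0, 1, 4, 7, 12, 6, 2, 13, 5, 9, 10, 11, 8, 3] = (2 4 12 8 5 6)(3 7 13)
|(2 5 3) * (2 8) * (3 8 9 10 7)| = 12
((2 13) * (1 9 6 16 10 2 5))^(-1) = ((1 9 6 16 10 2 13 5))^(-1) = (1 5 13 2 10 16 6 9)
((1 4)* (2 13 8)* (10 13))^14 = ((1 4)(2 10 13 8))^14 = (2 13)(8 10)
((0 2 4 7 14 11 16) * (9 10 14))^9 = (16)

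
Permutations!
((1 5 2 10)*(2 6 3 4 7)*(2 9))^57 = ((1 5 6 3 4 7 9 2 10))^57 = (1 3 9)(2 5 4)(6 7 10)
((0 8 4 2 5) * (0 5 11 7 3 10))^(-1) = ((0 8 4 2 11 7 3 10))^(-1) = (0 10 3 7 11 2 4 8)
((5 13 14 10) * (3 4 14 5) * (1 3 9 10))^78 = (1 4)(3 14)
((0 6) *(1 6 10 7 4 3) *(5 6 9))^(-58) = ((0 10 7 4 3 1 9 5 6))^(-58) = (0 1 10 9 7 5 4 6 3)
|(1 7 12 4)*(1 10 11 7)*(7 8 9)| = 7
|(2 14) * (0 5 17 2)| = 5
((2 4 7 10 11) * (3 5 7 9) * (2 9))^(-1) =((2 4)(3 5 7 10 11 9))^(-1) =(2 4)(3 9 11 10 7 5)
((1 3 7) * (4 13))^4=((1 3 7)(4 13))^4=(13)(1 3 7)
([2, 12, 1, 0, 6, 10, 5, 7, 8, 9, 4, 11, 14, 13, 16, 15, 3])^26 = [16, 0, 3, 14, 5, 4, 10, 7, 8, 9, 6, 11, 2, 13, 1, 15, 12]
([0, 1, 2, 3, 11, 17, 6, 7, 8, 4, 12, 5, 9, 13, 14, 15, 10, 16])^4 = [0, 1, 2, 3, 16, 12, 6, 7, 8, 17, 11, 10, 5, 13, 14, 15, 4, 9]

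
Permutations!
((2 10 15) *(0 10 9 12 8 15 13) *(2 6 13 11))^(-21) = (0 13 6 15 8 12 9 2 11 10) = ((0 10 11 2 9 12 8 15 6 13))^(-21)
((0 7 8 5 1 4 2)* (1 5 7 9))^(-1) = ((0 9 1 4 2)(7 8))^(-1) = (0 2 4 1 9)(7 8)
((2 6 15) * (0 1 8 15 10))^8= (0 1 8 15 2 6 10)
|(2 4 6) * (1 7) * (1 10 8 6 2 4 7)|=6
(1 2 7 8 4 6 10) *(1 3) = (1 2 7 8 4 6 10 3) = [0, 2, 7, 1, 6, 5, 10, 8, 4, 9, 3]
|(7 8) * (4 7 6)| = |(4 7 8 6)| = 4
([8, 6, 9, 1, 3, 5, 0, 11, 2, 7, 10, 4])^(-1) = [6, 3, 8, 4, 11, 5, 1, 9, 0, 2, 10, 7]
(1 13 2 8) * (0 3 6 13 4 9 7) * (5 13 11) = (0 3 6 11 5 13 2 8 1 4 9 7) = [3, 4, 8, 6, 9, 13, 11, 0, 1, 7, 10, 5, 12, 2]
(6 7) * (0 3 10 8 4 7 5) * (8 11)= (0 3 10 11 8 4 7 6 5)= [3, 1, 2, 10, 7, 0, 5, 6, 4, 9, 11, 8]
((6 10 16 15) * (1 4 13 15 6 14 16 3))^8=(1 3 10 6 16 14 15 13 4)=((1 4 13 15 14 16 6 10 3))^8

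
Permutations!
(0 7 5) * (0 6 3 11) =(0 7 5 6 3 11) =[7, 1, 2, 11, 4, 6, 3, 5, 8, 9, 10, 0]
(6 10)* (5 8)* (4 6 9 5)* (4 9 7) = (4 6 10 7)(5 8 9) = [0, 1, 2, 3, 6, 8, 10, 4, 9, 5, 7]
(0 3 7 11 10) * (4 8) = (0 3 7 11 10)(4 8) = [3, 1, 2, 7, 8, 5, 6, 11, 4, 9, 0, 10]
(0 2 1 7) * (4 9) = (0 2 1 7)(4 9) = [2, 7, 1, 3, 9, 5, 6, 0, 8, 4]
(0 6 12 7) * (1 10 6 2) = [2, 10, 1, 3, 4, 5, 12, 0, 8, 9, 6, 11, 7] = (0 2 1 10 6 12 7)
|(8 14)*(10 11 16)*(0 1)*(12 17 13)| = |(0 1)(8 14)(10 11 16)(12 17 13)| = 6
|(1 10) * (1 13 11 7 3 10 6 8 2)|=20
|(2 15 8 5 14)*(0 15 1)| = |(0 15 8 5 14 2 1)| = 7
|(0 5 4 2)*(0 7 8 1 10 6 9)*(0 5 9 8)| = |(0 9 5 4 2 7)(1 10 6 8)| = 12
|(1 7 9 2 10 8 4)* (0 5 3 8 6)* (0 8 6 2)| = 18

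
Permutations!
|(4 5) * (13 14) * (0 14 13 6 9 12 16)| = 6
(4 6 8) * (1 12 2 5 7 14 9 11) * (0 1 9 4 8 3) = [1, 12, 5, 0, 6, 7, 3, 14, 8, 11, 10, 9, 2, 13, 4] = (0 1 12 2 5 7 14 4 6 3)(9 11)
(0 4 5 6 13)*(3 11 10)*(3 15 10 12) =(0 4 5 6 13)(3 11 12)(10 15) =[4, 1, 2, 11, 5, 6, 13, 7, 8, 9, 15, 12, 3, 0, 14, 10]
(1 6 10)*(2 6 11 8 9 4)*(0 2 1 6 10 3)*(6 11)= (0 2 10 11 8 9 4 1 6 3)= [2, 6, 10, 0, 1, 5, 3, 7, 9, 4, 11, 8]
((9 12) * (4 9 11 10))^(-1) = ((4 9 12 11 10))^(-1) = (4 10 11 12 9)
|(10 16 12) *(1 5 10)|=|(1 5 10 16 12)|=5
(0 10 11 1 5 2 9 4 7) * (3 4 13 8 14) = (0 10 11 1 5 2 9 13 8 14 3 4 7) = [10, 5, 9, 4, 7, 2, 6, 0, 14, 13, 11, 1, 12, 8, 3]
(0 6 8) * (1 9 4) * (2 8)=(0 6 2 8)(1 9 4)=[6, 9, 8, 3, 1, 5, 2, 7, 0, 4]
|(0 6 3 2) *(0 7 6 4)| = 4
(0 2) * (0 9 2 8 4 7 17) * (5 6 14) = [8, 1, 9, 3, 7, 6, 14, 17, 4, 2, 10, 11, 12, 13, 5, 15, 16, 0] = (0 8 4 7 17)(2 9)(5 6 14)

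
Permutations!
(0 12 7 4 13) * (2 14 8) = (0 12 7 4 13)(2 14 8) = [12, 1, 14, 3, 13, 5, 6, 4, 2, 9, 10, 11, 7, 0, 8]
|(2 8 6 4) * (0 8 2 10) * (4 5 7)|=7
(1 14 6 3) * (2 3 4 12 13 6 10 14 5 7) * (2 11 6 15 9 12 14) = (1 5 7 11 6 4 14 10 2 3)(9 12 13 15) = [0, 5, 3, 1, 14, 7, 4, 11, 8, 12, 2, 6, 13, 15, 10, 9]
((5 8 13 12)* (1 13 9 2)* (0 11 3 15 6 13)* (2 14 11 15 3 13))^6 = (0 15 6 2 1)(5 12 13 11 14 9 8)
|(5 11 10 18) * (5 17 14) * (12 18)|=|(5 11 10 12 18 17 14)|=7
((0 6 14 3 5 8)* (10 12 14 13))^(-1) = (0 8 5 3 14 12 10 13 6)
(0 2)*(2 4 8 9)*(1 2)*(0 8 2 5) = (0 4 2 8 9 1 5) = [4, 5, 8, 3, 2, 0, 6, 7, 9, 1]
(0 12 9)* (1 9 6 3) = [12, 9, 2, 1, 4, 5, 3, 7, 8, 0, 10, 11, 6] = (0 12 6 3 1 9)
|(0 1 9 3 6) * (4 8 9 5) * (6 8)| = |(0 1 5 4 6)(3 8 9)| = 15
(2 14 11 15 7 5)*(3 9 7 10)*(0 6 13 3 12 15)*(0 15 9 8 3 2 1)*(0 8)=[6, 8, 14, 0, 4, 1, 13, 5, 3, 7, 12, 15, 9, 2, 11, 10]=(0 6 13 2 14 11 15 10 12 9 7 5 1 8 3)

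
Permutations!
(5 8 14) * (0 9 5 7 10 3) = [9, 1, 2, 0, 4, 8, 6, 10, 14, 5, 3, 11, 12, 13, 7] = (0 9 5 8 14 7 10 3)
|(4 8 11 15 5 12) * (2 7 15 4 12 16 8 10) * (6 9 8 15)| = 24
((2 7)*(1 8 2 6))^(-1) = (1 6 7 2 8) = ((1 8 2 7 6))^(-1)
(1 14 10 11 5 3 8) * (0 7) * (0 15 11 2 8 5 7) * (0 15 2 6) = [15, 14, 8, 5, 4, 3, 0, 2, 1, 9, 6, 7, 12, 13, 10, 11] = (0 15 11 7 2 8 1 14 10 6)(3 5)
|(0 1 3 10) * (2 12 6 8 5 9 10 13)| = 11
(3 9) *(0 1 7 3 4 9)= (0 1 7 3)(4 9)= [1, 7, 2, 0, 9, 5, 6, 3, 8, 4]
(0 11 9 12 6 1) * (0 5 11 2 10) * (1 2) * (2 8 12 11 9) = [1, 5, 10, 3, 4, 9, 8, 7, 12, 11, 0, 2, 6] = (0 1 5 9 11 2 10)(6 8 12)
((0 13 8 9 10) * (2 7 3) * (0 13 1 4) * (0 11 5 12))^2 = (0 4 5)(1 11 12)(2 3 7)(8 10)(9 13)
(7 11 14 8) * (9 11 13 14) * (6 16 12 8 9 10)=[0, 1, 2, 3, 4, 5, 16, 13, 7, 11, 6, 10, 8, 14, 9, 15, 12]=(6 16 12 8 7 13 14 9 11 10)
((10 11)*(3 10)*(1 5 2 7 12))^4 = (1 12 7 2 5)(3 10 11)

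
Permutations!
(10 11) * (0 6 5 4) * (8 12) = [6, 1, 2, 3, 0, 4, 5, 7, 12, 9, 11, 10, 8] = (0 6 5 4)(8 12)(10 11)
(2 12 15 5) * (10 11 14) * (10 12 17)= [0, 1, 17, 3, 4, 2, 6, 7, 8, 9, 11, 14, 15, 13, 12, 5, 16, 10]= (2 17 10 11 14 12 15 5)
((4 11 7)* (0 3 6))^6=(11)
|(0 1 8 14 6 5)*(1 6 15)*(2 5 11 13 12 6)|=12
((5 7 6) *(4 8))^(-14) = ((4 8)(5 7 6))^(-14) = (8)(5 7 6)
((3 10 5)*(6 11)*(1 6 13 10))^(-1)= (1 3 5 10 13 11 6)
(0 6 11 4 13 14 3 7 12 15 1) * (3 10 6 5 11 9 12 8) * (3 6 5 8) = (0 8 6 9 12 15 1)(3 7)(4 13 14 10 5 11) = [8, 0, 2, 7, 13, 11, 9, 3, 6, 12, 5, 4, 15, 14, 10, 1]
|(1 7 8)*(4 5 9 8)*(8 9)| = 5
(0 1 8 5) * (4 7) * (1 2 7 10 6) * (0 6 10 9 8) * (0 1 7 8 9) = [2, 1, 8, 3, 0, 6, 7, 4, 5, 9, 10] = (10)(0 2 8 5 6 7 4)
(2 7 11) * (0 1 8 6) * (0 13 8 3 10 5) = (0 1 3 10 5)(2 7 11)(6 13 8) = [1, 3, 7, 10, 4, 0, 13, 11, 6, 9, 5, 2, 12, 8]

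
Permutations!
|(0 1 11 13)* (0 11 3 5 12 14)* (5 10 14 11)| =20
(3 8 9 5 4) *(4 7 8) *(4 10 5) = (3 10 5 7 8 9 4) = [0, 1, 2, 10, 3, 7, 6, 8, 9, 4, 5]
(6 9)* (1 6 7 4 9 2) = (1 6 2)(4 9 7) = [0, 6, 1, 3, 9, 5, 2, 4, 8, 7]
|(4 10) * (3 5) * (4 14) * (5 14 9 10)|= 4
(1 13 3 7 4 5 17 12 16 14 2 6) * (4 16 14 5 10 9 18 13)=(1 4 10 9 18 13 3 7 16 5 17 12 14 2 6)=[0, 4, 6, 7, 10, 17, 1, 16, 8, 18, 9, 11, 14, 3, 2, 15, 5, 12, 13]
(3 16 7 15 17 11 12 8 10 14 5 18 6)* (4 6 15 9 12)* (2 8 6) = (2 8 10 14 5 18 15 17 11 4)(3 16 7 9 12 6) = [0, 1, 8, 16, 2, 18, 3, 9, 10, 12, 14, 4, 6, 13, 5, 17, 7, 11, 15]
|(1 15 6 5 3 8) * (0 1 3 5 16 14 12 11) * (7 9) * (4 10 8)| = 8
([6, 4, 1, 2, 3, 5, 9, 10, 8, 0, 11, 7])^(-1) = [9, 2, 3, 4, 1, 5, 0, 11, 8, 6, 7, 10]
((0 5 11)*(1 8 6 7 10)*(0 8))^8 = (11)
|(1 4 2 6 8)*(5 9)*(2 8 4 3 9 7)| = 9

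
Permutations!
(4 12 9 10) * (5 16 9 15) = (4 12 15 5 16 9 10) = [0, 1, 2, 3, 12, 16, 6, 7, 8, 10, 4, 11, 15, 13, 14, 5, 9]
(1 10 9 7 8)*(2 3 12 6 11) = (1 10 9 7 8)(2 3 12 6 11) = [0, 10, 3, 12, 4, 5, 11, 8, 1, 7, 9, 2, 6]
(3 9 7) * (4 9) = [0, 1, 2, 4, 9, 5, 6, 3, 8, 7] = (3 4 9 7)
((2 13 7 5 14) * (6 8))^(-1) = (2 14 5 7 13)(6 8)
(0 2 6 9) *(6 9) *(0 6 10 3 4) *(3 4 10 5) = (0 2 9 6 5 3 10 4) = [2, 1, 9, 10, 0, 3, 5, 7, 8, 6, 4]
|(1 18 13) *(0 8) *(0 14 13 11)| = 7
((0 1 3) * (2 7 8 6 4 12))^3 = ((0 1 3)(2 7 8 6 4 12))^3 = (2 6)(4 7)(8 12)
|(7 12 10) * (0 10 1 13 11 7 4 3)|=20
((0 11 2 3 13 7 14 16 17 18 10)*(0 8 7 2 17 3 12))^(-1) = (0 12 2 13 3 16 14 7 8 10 18 17 11)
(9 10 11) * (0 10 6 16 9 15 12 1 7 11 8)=(0 10 8)(1 7 11 15 12)(6 16 9)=[10, 7, 2, 3, 4, 5, 16, 11, 0, 6, 8, 15, 1, 13, 14, 12, 9]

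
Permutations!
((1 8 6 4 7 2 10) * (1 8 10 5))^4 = ((1 10 8 6 4 7 2 5))^4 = (1 4)(2 8)(5 6)(7 10)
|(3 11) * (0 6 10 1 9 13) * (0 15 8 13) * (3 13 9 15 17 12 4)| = 42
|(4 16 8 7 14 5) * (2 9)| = |(2 9)(4 16 8 7 14 5)| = 6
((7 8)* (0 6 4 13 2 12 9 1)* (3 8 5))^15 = (0 1 9 12 2 13 4 6)(3 5 7 8)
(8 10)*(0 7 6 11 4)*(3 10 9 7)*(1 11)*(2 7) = (0 3 10 8 9 2 7 6 1 11 4) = [3, 11, 7, 10, 0, 5, 1, 6, 9, 2, 8, 4]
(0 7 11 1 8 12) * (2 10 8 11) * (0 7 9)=(0 9)(1 11)(2 10 8 12 7)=[9, 11, 10, 3, 4, 5, 6, 2, 12, 0, 8, 1, 7]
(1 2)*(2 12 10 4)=(1 12 10 4 2)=[0, 12, 1, 3, 2, 5, 6, 7, 8, 9, 4, 11, 10]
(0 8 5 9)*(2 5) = (0 8 2 5 9) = [8, 1, 5, 3, 4, 9, 6, 7, 2, 0]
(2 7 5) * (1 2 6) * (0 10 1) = [10, 2, 7, 3, 4, 6, 0, 5, 8, 9, 1] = (0 10 1 2 7 5 6)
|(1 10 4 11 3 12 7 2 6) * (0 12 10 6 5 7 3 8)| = 42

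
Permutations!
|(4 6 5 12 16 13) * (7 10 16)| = 8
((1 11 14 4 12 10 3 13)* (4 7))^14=((1 11 14 7 4 12 10 3 13))^14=(1 12 11 10 14 3 7 13 4)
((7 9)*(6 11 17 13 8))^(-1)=((6 11 17 13 8)(7 9))^(-1)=(6 8 13 17 11)(7 9)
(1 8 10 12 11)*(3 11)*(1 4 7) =[0, 8, 2, 11, 7, 5, 6, 1, 10, 9, 12, 4, 3] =(1 8 10 12 3 11 4 7)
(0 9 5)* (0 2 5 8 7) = (0 9 8 7)(2 5) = [9, 1, 5, 3, 4, 2, 6, 0, 7, 8]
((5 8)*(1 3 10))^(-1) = ((1 3 10)(5 8))^(-1) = (1 10 3)(5 8)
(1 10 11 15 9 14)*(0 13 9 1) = [13, 10, 2, 3, 4, 5, 6, 7, 8, 14, 11, 15, 12, 9, 0, 1] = (0 13 9 14)(1 10 11 15)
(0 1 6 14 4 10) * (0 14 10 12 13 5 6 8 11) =(0 1 8 11)(4 12 13 5 6 10 14) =[1, 8, 2, 3, 12, 6, 10, 7, 11, 9, 14, 0, 13, 5, 4]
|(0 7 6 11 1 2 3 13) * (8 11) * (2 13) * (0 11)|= 12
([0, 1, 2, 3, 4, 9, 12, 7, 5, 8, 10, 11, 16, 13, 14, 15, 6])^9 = [0, 1, 2, 3, 4, 5, 6, 7, 8, 9, 10, 11, 12, 13, 14, 15, 16]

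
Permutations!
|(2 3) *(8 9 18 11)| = 4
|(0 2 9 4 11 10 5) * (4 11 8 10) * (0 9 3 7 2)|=6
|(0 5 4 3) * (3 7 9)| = 6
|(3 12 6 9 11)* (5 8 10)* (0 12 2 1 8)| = 11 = |(0 12 6 9 11 3 2 1 8 10 5)|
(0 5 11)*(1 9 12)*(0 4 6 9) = (0 5 11 4 6 9 12 1) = [5, 0, 2, 3, 6, 11, 9, 7, 8, 12, 10, 4, 1]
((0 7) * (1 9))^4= ((0 7)(1 9))^4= (9)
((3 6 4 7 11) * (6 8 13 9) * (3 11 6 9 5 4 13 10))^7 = (3 8 10)(4 6 5 7 13)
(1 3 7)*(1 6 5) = (1 3 7 6 5) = [0, 3, 2, 7, 4, 1, 5, 6]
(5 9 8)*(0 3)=(0 3)(5 9 8)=[3, 1, 2, 0, 4, 9, 6, 7, 5, 8]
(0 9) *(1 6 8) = (0 9)(1 6 8) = [9, 6, 2, 3, 4, 5, 8, 7, 1, 0]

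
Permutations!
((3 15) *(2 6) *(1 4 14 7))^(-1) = (1 7 14 4)(2 6)(3 15)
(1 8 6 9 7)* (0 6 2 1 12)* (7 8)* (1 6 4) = [4, 7, 6, 3, 1, 5, 9, 12, 2, 8, 10, 11, 0] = (0 4 1 7 12)(2 6 9 8)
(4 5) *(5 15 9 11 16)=[0, 1, 2, 3, 15, 4, 6, 7, 8, 11, 10, 16, 12, 13, 14, 9, 5]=(4 15 9 11 16 5)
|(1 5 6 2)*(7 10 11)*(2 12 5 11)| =15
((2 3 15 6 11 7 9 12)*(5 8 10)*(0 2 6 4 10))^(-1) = ((0 2 3 15 4 10 5 8)(6 11 7 9 12))^(-1) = (0 8 5 10 4 15 3 2)(6 12 9 7 11)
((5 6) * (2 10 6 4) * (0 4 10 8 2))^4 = ((0 4)(2 8)(5 10 6))^4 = (5 10 6)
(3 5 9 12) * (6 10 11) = (3 5 9 12)(6 10 11) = [0, 1, 2, 5, 4, 9, 10, 7, 8, 12, 11, 6, 3]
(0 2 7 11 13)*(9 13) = (0 2 7 11 9 13) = [2, 1, 7, 3, 4, 5, 6, 11, 8, 13, 10, 9, 12, 0]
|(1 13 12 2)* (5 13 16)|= |(1 16 5 13 12 2)|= 6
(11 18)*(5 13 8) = (5 13 8)(11 18) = [0, 1, 2, 3, 4, 13, 6, 7, 5, 9, 10, 18, 12, 8, 14, 15, 16, 17, 11]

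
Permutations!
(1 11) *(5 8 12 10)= [0, 11, 2, 3, 4, 8, 6, 7, 12, 9, 5, 1, 10]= (1 11)(5 8 12 10)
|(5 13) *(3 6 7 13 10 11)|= |(3 6 7 13 5 10 11)|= 7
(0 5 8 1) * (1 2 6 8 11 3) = (0 5 11 3 1)(2 6 8) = [5, 0, 6, 1, 4, 11, 8, 7, 2, 9, 10, 3]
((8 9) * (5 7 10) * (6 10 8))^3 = ((5 7 8 9 6 10))^3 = (5 9)(6 7)(8 10)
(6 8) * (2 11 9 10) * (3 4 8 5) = (2 11 9 10)(3 4 8 6 5) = [0, 1, 11, 4, 8, 3, 5, 7, 6, 10, 2, 9]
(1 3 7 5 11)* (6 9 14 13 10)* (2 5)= [0, 3, 5, 7, 4, 11, 9, 2, 8, 14, 6, 1, 12, 10, 13]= (1 3 7 2 5 11)(6 9 14 13 10)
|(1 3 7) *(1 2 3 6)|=6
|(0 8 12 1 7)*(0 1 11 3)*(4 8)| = 6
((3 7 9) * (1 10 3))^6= ((1 10 3 7 9))^6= (1 10 3 7 9)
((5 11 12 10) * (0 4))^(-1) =(0 4)(5 10 12 11)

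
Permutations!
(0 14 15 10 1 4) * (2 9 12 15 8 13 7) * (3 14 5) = [5, 4, 9, 14, 0, 3, 6, 2, 13, 12, 1, 11, 15, 7, 8, 10] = (0 5 3 14 8 13 7 2 9 12 15 10 1 4)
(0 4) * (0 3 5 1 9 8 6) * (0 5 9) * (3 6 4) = (0 3 9 8 4 6 5 1) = [3, 0, 2, 9, 6, 1, 5, 7, 4, 8]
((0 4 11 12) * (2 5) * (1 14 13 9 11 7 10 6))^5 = (0 1 12 6 11 10 9 7 13 4 14)(2 5)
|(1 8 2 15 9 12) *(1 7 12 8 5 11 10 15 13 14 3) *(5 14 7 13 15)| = 12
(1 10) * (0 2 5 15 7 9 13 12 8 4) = (0 2 5 15 7 9 13 12 8 4)(1 10) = [2, 10, 5, 3, 0, 15, 6, 9, 4, 13, 1, 11, 8, 12, 14, 7]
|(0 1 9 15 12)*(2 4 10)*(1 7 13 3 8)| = |(0 7 13 3 8 1 9 15 12)(2 4 10)| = 9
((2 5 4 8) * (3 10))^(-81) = ((2 5 4 8)(3 10))^(-81) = (2 8 4 5)(3 10)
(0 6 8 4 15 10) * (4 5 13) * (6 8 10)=(0 8 5 13 4 15 6 10)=[8, 1, 2, 3, 15, 13, 10, 7, 5, 9, 0, 11, 12, 4, 14, 6]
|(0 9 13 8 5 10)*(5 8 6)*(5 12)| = 7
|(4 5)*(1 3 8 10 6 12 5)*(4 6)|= 15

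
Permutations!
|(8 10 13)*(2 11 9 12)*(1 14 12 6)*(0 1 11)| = 15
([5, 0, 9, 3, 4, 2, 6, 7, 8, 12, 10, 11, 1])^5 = [1, 12, 5, 3, 4, 0, 6, 7, 8, 2, 10, 11, 9]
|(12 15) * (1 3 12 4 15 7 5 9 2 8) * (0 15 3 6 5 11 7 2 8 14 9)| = 12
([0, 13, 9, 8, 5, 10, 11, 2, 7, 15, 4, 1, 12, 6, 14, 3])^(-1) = (1 11 6 13)(2 7 8 3 15 9)(4 10 5)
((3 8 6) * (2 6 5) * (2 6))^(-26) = ((3 8 5 6))^(-26) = (3 5)(6 8)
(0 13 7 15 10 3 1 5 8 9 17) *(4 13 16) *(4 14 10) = (0 16 14 10 3 1 5 8 9 17)(4 13 7 15) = [16, 5, 2, 1, 13, 8, 6, 15, 9, 17, 3, 11, 12, 7, 10, 4, 14, 0]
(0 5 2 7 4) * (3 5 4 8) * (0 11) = (0 4 11)(2 7 8 3 5) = [4, 1, 7, 5, 11, 2, 6, 8, 3, 9, 10, 0]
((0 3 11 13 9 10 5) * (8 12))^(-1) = (0 5 10 9 13 11 3)(8 12)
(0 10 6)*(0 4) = [10, 1, 2, 3, 0, 5, 4, 7, 8, 9, 6] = (0 10 6 4)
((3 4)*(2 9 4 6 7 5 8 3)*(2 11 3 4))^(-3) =(2 9)(3 8 6 4 7 11 5)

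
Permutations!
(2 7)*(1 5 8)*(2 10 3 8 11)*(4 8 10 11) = (1 5 4 8)(2 7 11)(3 10) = [0, 5, 7, 10, 8, 4, 6, 11, 1, 9, 3, 2]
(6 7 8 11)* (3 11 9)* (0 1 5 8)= (0 1 5 8 9 3 11 6 7)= [1, 5, 2, 11, 4, 8, 7, 0, 9, 3, 10, 6]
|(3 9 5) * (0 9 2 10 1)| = 7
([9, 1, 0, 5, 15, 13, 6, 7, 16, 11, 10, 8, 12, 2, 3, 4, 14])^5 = (0 14)(2 16)(3 9)(4 15)(5 11)(8 13)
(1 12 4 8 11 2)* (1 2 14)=(1 12 4 8 11 14)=[0, 12, 2, 3, 8, 5, 6, 7, 11, 9, 10, 14, 4, 13, 1]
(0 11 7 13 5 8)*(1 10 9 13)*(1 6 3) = [11, 10, 2, 1, 4, 8, 3, 6, 0, 13, 9, 7, 12, 5] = (0 11 7 6 3 1 10 9 13 5 8)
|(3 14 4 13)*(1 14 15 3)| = 4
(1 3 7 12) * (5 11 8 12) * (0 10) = (0 10)(1 3 7 5 11 8 12) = [10, 3, 2, 7, 4, 11, 6, 5, 12, 9, 0, 8, 1]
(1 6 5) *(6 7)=(1 7 6 5)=[0, 7, 2, 3, 4, 1, 5, 6]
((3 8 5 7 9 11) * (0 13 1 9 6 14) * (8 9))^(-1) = ((0 13 1 8 5 7 6 14)(3 9 11))^(-1) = (0 14 6 7 5 8 1 13)(3 11 9)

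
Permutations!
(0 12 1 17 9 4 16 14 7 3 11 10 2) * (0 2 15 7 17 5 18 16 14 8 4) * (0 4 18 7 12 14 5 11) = (0 14 17 9 4 5 7 3)(1 11 10 15 12)(8 18 16) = [14, 11, 2, 0, 5, 7, 6, 3, 18, 4, 15, 10, 1, 13, 17, 12, 8, 9, 16]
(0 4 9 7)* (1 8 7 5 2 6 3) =(0 4 9 5 2 6 3 1 8 7) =[4, 8, 6, 1, 9, 2, 3, 0, 7, 5]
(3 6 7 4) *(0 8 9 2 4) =(0 8 9 2 4 3 6 7) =[8, 1, 4, 6, 3, 5, 7, 0, 9, 2]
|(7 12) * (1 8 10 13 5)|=10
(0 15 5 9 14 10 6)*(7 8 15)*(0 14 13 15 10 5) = [7, 1, 2, 3, 4, 9, 14, 8, 10, 13, 6, 11, 12, 15, 5, 0] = (0 7 8 10 6 14 5 9 13 15)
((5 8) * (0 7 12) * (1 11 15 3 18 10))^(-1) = ((0 7 12)(1 11 15 3 18 10)(5 8))^(-1) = (0 12 7)(1 10 18 3 15 11)(5 8)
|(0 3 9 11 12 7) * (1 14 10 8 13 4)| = |(0 3 9 11 12 7)(1 14 10 8 13 4)| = 6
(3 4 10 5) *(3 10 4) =(5 10) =[0, 1, 2, 3, 4, 10, 6, 7, 8, 9, 5]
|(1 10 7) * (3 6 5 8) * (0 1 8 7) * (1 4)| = 20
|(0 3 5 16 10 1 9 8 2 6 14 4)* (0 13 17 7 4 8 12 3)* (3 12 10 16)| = 12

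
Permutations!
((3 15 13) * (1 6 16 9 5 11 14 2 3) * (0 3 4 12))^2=((0 3 15 13 1 6 16 9 5 11 14 2 4 12))^2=(0 15 1 16 5 14 4)(2 12 3 13 6 9 11)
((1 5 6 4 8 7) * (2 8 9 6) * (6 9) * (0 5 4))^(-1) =((9)(0 5 2 8 7 1 4 6))^(-1) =(9)(0 6 4 1 7 8 2 5)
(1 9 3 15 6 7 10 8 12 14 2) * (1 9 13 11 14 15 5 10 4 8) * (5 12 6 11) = [0, 13, 9, 12, 8, 10, 7, 4, 6, 3, 1, 14, 15, 5, 2, 11] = (1 13 5 10)(2 9 3 12 15 11 14)(4 8 6 7)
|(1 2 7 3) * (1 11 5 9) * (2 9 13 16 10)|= 8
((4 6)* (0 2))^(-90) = ((0 2)(4 6))^(-90) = (6)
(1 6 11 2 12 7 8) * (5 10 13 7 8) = (1 6 11 2 12 8)(5 10 13 7) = [0, 6, 12, 3, 4, 10, 11, 5, 1, 9, 13, 2, 8, 7]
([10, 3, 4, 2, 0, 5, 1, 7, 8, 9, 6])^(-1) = [4, 6, 3, 1, 2, 5, 10, 7, 8, 9, 0]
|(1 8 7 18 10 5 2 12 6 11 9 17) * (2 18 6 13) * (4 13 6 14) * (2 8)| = 105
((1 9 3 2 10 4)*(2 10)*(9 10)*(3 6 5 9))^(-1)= (1 4 10)(5 6 9)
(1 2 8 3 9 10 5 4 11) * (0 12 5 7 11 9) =[12, 2, 8, 0, 9, 4, 6, 11, 3, 10, 7, 1, 5] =(0 12 5 4 9 10 7 11 1 2 8 3)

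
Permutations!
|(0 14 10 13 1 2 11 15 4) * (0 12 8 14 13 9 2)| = 9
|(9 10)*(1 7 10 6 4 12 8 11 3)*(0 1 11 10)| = 6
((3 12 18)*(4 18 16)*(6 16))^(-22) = ((3 12 6 16 4 18))^(-22) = (3 6 4)(12 16 18)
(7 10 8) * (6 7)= (6 7 10 8)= [0, 1, 2, 3, 4, 5, 7, 10, 6, 9, 8]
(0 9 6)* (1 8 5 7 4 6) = (0 9 1 8 5 7 4 6) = [9, 8, 2, 3, 6, 7, 0, 4, 5, 1]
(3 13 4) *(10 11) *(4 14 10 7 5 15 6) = [0, 1, 2, 13, 3, 15, 4, 5, 8, 9, 11, 7, 12, 14, 10, 6] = (3 13 14 10 11 7 5 15 6 4)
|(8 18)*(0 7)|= |(0 7)(8 18)|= 2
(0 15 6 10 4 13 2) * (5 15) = (0 5 15 6 10 4 13 2) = [5, 1, 0, 3, 13, 15, 10, 7, 8, 9, 4, 11, 12, 2, 14, 6]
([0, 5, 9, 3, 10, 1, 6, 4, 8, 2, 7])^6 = [0, 1, 2, 3, 4, 5, 6, 7, 8, 9, 10]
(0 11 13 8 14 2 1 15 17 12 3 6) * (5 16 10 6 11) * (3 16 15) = (0 5 15 17 12 16 10 6)(1 3 11 13 8 14 2) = [5, 3, 1, 11, 4, 15, 0, 7, 14, 9, 6, 13, 16, 8, 2, 17, 10, 12]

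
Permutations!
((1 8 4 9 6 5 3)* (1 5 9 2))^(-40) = ((1 8 4 2)(3 5)(6 9))^(-40) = (9)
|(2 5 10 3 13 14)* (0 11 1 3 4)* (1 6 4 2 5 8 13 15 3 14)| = |(0 11 6 4)(1 14 5 10 2 8 13)(3 15)| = 28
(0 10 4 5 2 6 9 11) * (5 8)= (0 10 4 8 5 2 6 9 11)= [10, 1, 6, 3, 8, 2, 9, 7, 5, 11, 4, 0]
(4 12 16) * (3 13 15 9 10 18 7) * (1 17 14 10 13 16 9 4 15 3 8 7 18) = (18)(1 17 14 10)(3 16 15 4 12 9 13)(7 8) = [0, 17, 2, 16, 12, 5, 6, 8, 7, 13, 1, 11, 9, 3, 10, 4, 15, 14, 18]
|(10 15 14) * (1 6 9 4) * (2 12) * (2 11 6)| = 21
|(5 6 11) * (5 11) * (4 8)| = 2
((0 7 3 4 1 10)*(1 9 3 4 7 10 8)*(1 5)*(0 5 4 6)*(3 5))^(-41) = ((0 10 3 7 6)(1 8 4 9 5))^(-41) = (0 6 7 3 10)(1 5 9 4 8)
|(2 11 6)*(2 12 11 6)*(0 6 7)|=|(0 6 12 11 2 7)|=6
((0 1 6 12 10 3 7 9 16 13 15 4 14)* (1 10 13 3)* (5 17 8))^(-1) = (0 14 4 15 13 12 6 1 10)(3 16 9 7)(5 8 17)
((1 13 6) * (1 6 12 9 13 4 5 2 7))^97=((1 4 5 2 7)(9 13 12))^97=(1 5 7 4 2)(9 13 12)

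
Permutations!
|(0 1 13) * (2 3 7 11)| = 12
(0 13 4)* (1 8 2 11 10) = (0 13 4)(1 8 2 11 10) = [13, 8, 11, 3, 0, 5, 6, 7, 2, 9, 1, 10, 12, 4]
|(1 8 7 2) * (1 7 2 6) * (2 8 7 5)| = 6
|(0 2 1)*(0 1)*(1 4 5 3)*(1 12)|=|(0 2)(1 4 5 3 12)|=10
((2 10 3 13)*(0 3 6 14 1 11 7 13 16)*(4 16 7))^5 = (0 10 4 13 1 3 6 16 2 11 7 14)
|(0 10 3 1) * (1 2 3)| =6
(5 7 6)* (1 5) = (1 5 7 6) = [0, 5, 2, 3, 4, 7, 1, 6]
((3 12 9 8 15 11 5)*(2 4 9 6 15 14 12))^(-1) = (2 3 5 11 15 6 12 14 8 9 4)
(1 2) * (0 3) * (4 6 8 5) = (0 3)(1 2)(4 6 8 5) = [3, 2, 1, 0, 6, 4, 8, 7, 5]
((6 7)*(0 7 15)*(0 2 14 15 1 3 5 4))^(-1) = ((0 7 6 1 3 5 4)(2 14 15))^(-1) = (0 4 5 3 1 6 7)(2 15 14)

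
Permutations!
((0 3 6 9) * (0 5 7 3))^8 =((3 6 9 5 7))^8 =(3 5 6 7 9)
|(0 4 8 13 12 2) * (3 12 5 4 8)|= |(0 8 13 5 4 3 12 2)|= 8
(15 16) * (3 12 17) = [0, 1, 2, 12, 4, 5, 6, 7, 8, 9, 10, 11, 17, 13, 14, 16, 15, 3] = (3 12 17)(15 16)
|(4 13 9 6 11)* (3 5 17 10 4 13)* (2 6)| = |(2 6 11 13 9)(3 5 17 10 4)| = 5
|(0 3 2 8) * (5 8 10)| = |(0 3 2 10 5 8)| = 6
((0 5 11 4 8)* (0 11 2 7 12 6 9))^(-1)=((0 5 2 7 12 6 9)(4 8 11))^(-1)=(0 9 6 12 7 2 5)(4 11 8)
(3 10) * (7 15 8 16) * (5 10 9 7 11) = (3 9 7 15 8 16 11 5 10) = [0, 1, 2, 9, 4, 10, 6, 15, 16, 7, 3, 5, 12, 13, 14, 8, 11]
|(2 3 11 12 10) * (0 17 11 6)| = 8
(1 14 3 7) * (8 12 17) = (1 14 3 7)(8 12 17) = [0, 14, 2, 7, 4, 5, 6, 1, 12, 9, 10, 11, 17, 13, 3, 15, 16, 8]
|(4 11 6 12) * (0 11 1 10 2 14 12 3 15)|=30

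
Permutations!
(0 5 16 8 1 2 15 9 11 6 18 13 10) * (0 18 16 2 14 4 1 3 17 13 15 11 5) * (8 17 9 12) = [0, 14, 11, 9, 1, 2, 16, 7, 3, 5, 18, 6, 8, 10, 4, 12, 17, 13, 15] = (1 14 4)(2 11 6 16 17 13 10 18 15 12 8 3 9 5)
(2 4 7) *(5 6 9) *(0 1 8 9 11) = (0 1 8 9 5 6 11)(2 4 7) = [1, 8, 4, 3, 7, 6, 11, 2, 9, 5, 10, 0]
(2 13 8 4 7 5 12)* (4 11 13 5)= [0, 1, 5, 3, 7, 12, 6, 4, 11, 9, 10, 13, 2, 8]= (2 5 12)(4 7)(8 11 13)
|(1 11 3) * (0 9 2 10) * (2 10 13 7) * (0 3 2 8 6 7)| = 24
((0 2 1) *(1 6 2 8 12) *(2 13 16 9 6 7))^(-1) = ((0 8 12 1)(2 7)(6 13 16 9))^(-1) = (0 1 12 8)(2 7)(6 9 16 13)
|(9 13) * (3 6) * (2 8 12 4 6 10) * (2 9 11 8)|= |(3 10 9 13 11 8 12 4 6)|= 9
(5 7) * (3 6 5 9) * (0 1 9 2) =(0 1 9 3 6 5 7 2) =[1, 9, 0, 6, 4, 7, 5, 2, 8, 3]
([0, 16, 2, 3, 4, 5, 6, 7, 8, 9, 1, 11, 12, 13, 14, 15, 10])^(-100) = [0, 10, 2, 3, 4, 5, 6, 7, 8, 9, 16, 11, 12, 13, 14, 15, 1]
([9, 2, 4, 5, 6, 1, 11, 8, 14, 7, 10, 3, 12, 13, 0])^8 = [8, 2, 4, 5, 6, 1, 11, 0, 9, 14, 10, 3, 12, 13, 7]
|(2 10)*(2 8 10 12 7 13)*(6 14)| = 4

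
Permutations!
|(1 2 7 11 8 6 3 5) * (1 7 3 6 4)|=8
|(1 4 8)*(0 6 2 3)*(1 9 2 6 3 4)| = 4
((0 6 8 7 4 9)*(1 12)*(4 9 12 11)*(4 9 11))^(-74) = ((0 6 8 7 11 9)(1 4 12))^(-74) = (0 11 8)(1 4 12)(6 9 7)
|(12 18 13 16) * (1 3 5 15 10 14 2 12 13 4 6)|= 22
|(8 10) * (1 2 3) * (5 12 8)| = |(1 2 3)(5 12 8 10)| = 12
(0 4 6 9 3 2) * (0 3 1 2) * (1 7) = (0 4 6 9 7 1 2 3) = [4, 2, 3, 0, 6, 5, 9, 1, 8, 7]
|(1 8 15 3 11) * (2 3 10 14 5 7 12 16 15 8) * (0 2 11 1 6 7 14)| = |(0 2 3 1 11 6 7 12 16 15 10)(5 14)| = 22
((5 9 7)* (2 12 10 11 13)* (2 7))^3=((2 12 10 11 13 7 5 9))^3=(2 11 5 12 13 9 10 7)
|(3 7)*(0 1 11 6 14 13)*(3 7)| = 6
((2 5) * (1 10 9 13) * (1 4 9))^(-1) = ((1 10)(2 5)(4 9 13))^(-1) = (1 10)(2 5)(4 13 9)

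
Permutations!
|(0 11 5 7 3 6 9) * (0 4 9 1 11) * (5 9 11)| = |(1 5 7 3 6)(4 11 9)| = 15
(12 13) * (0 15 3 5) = (0 15 3 5)(12 13) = [15, 1, 2, 5, 4, 0, 6, 7, 8, 9, 10, 11, 13, 12, 14, 3]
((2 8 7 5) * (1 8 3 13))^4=(1 2 8 3 7 13 5)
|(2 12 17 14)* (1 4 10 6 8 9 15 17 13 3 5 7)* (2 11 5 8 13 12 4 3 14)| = |(1 3 8 9 15 17 2 4 10 6 13 14 11 5 7)| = 15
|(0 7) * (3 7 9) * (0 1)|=5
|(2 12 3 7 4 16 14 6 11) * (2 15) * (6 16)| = 8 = |(2 12 3 7 4 6 11 15)(14 16)|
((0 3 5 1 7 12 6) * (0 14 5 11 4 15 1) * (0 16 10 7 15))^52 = (5 7 14 10 6 16 12)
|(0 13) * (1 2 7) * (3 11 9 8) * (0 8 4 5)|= 24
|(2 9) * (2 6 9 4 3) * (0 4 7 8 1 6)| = |(0 4 3 2 7 8 1 6 9)| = 9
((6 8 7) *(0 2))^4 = (6 8 7)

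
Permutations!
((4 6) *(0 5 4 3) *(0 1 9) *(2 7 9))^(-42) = (0 6 2)(1 9 4)(3 7 5)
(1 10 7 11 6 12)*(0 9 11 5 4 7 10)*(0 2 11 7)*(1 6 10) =(0 9 7 5 4)(1 2 11 10)(6 12) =[9, 2, 11, 3, 0, 4, 12, 5, 8, 7, 1, 10, 6]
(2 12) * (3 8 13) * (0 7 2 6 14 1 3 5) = (0 7 2 12 6 14 1 3 8 13 5) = [7, 3, 12, 8, 4, 0, 14, 2, 13, 9, 10, 11, 6, 5, 1]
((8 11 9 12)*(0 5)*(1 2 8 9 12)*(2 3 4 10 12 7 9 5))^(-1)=(0 5 12 10 4 3 1 9 7 11 8 2)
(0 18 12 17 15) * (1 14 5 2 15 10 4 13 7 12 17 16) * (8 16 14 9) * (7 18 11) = [11, 9, 15, 3, 13, 2, 6, 12, 16, 8, 4, 7, 14, 18, 5, 0, 1, 10, 17] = (0 11 7 12 14 5 2 15)(1 9 8 16)(4 13 18 17 10)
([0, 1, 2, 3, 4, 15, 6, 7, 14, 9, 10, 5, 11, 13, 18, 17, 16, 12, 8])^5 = (8 18 14)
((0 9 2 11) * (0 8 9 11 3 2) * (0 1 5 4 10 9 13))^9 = ((0 11 8 13)(1 5 4 10 9)(2 3))^9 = (0 11 8 13)(1 9 10 4 5)(2 3)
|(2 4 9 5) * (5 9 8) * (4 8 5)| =4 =|(9)(2 8 4 5)|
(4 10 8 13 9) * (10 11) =(4 11 10 8 13 9) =[0, 1, 2, 3, 11, 5, 6, 7, 13, 4, 8, 10, 12, 9]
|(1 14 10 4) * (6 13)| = 4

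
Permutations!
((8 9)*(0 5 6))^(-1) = (0 6 5)(8 9)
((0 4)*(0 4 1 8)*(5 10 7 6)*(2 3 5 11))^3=(2 10 11 5 6 3 7)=((0 1 8)(2 3 5 10 7 6 11))^3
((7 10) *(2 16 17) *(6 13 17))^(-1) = (2 17 13 6 16)(7 10)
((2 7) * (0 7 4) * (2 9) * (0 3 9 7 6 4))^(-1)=((0 6 4 3 9 2))^(-1)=(0 2 9 3 4 6)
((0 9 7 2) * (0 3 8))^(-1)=(0 8 3 2 7 9)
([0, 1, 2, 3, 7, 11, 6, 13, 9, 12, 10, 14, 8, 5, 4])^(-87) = (4 5)(7 11)(13 14)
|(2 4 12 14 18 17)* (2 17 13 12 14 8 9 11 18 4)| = |(4 14)(8 9 11 18 13 12)| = 6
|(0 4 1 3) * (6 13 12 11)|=|(0 4 1 3)(6 13 12 11)|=4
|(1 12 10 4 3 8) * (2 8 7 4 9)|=6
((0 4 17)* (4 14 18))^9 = ((0 14 18 4 17))^9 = (0 17 4 18 14)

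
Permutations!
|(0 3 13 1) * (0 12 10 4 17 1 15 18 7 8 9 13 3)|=|(1 12 10 4 17)(7 8 9 13 15 18)|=30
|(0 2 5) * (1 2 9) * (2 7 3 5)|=6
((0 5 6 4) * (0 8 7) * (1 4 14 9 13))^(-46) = ((0 5 6 14 9 13 1 4 8 7))^(-46) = (0 9 8 6 1)(4 5 13 7 14)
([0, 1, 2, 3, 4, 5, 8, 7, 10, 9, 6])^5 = [0, 1, 2, 3, 4, 5, 10, 7, 6, 9, 8]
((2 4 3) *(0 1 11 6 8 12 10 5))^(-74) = ((0 1 11 6 8 12 10 5)(2 4 3))^(-74) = (0 10 8 11)(1 5 12 6)(2 4 3)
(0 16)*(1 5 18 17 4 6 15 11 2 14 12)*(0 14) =(0 16 14 12 1 5 18 17 4 6 15 11 2) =[16, 5, 0, 3, 6, 18, 15, 7, 8, 9, 10, 2, 1, 13, 12, 11, 14, 4, 17]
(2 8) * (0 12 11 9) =(0 12 11 9)(2 8) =[12, 1, 8, 3, 4, 5, 6, 7, 2, 0, 10, 9, 11]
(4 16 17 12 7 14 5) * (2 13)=[0, 1, 13, 3, 16, 4, 6, 14, 8, 9, 10, 11, 7, 2, 5, 15, 17, 12]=(2 13)(4 16 17 12 7 14 5)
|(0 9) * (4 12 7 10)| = 4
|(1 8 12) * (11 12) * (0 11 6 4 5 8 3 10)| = 12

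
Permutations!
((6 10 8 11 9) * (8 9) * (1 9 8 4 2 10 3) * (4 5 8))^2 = (1 6)(2 4 10)(3 9)(5 11 8)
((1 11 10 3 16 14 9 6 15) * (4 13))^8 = ((1 11 10 3 16 14 9 6 15)(4 13))^8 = (1 15 6 9 14 16 3 10 11)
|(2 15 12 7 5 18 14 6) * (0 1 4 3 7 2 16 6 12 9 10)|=26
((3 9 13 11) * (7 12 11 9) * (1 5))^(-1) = (1 5)(3 11 12 7)(9 13)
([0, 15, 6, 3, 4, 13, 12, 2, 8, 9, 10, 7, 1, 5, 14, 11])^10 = (1 7 12 11 6 15 2)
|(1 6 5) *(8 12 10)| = 3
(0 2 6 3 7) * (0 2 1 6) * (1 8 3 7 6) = (0 8 3 6 7 2) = [8, 1, 0, 6, 4, 5, 7, 2, 3]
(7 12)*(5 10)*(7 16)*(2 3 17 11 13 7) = (2 3 17 11 13 7 12 16)(5 10) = [0, 1, 3, 17, 4, 10, 6, 12, 8, 9, 5, 13, 16, 7, 14, 15, 2, 11]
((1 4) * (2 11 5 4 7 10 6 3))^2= (1 10 3 11 4 7 6 2 5)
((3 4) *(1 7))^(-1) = (1 7)(3 4)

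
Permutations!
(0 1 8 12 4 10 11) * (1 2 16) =(0 2 16 1 8 12 4 10 11) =[2, 8, 16, 3, 10, 5, 6, 7, 12, 9, 11, 0, 4, 13, 14, 15, 1]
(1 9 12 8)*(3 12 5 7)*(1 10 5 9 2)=(1 2)(3 12 8 10 5 7)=[0, 2, 1, 12, 4, 7, 6, 3, 10, 9, 5, 11, 8]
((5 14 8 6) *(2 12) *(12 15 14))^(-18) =(2 8 12 14 5 15 6)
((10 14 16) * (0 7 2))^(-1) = ((0 7 2)(10 14 16))^(-1) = (0 2 7)(10 16 14)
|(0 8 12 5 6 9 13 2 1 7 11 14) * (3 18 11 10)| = |(0 8 12 5 6 9 13 2 1 7 10 3 18 11 14)| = 15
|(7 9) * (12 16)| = |(7 9)(12 16)| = 2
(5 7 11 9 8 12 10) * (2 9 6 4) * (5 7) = [0, 1, 9, 3, 2, 5, 4, 11, 12, 8, 7, 6, 10] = (2 9 8 12 10 7 11 6 4)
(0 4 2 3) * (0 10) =(0 4 2 3 10) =[4, 1, 3, 10, 2, 5, 6, 7, 8, 9, 0]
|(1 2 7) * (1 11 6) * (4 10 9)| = 15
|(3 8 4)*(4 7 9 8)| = 6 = |(3 4)(7 9 8)|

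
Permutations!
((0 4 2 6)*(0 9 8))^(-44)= (0 9 2)(4 8 6)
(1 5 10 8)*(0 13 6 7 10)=(0 13 6 7 10 8 1 5)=[13, 5, 2, 3, 4, 0, 7, 10, 1, 9, 8, 11, 12, 6]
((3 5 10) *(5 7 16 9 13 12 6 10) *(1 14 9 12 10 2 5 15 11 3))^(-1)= (1 10 13 9 14)(2 6 12 16 7 3 11 15 5)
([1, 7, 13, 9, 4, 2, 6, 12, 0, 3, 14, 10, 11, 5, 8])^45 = (0 10 7 8 11 1 14 12)(3 9)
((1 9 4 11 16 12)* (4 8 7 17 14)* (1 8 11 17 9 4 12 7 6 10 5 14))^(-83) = ((1 4 17)(5 14 12 8 6 10)(7 9 11 16))^(-83) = (1 4 17)(5 14 12 8 6 10)(7 9 11 16)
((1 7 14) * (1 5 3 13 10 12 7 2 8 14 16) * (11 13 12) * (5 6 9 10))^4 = ((1 2 8 14 6 9 10 11 13 5 3 12 7 16))^4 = (1 6 13 7 8 10 3)(2 9 5 16 14 11 12)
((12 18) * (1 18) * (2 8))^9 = (18)(2 8)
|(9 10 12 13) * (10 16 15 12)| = |(9 16 15 12 13)| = 5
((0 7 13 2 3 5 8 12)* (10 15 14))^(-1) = (0 12 8 5 3 2 13 7)(10 14 15)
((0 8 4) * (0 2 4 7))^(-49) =(0 7 8)(2 4)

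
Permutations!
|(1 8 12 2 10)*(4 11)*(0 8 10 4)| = |(0 8 12 2 4 11)(1 10)| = 6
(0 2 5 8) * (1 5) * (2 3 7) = (0 3 7 2 1 5 8) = [3, 5, 1, 7, 4, 8, 6, 2, 0]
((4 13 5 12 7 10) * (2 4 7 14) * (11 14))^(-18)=((2 4 13 5 12 11 14)(7 10))^(-18)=(2 5 14 13 11 4 12)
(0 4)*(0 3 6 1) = (0 4 3 6 1) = [4, 0, 2, 6, 3, 5, 1]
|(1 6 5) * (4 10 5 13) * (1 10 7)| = 10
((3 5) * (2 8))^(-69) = ((2 8)(3 5))^(-69) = (2 8)(3 5)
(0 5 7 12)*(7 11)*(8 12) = [5, 1, 2, 3, 4, 11, 6, 8, 12, 9, 10, 7, 0] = (0 5 11 7 8 12)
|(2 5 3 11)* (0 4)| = |(0 4)(2 5 3 11)| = 4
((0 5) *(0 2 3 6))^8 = ((0 5 2 3 6))^8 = (0 3 5 6 2)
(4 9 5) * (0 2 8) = (0 2 8)(4 9 5) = [2, 1, 8, 3, 9, 4, 6, 7, 0, 5]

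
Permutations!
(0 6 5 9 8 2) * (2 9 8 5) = (0 6 2)(5 8 9) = [6, 1, 0, 3, 4, 8, 2, 7, 9, 5]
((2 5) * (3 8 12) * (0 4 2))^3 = ((0 4 2 5)(3 8 12))^3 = (12)(0 5 2 4)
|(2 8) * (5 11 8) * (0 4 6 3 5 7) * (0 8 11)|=15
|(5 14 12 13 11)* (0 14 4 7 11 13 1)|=4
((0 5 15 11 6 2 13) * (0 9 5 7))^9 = ((0 7)(2 13 9 5 15 11 6))^9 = (0 7)(2 9 15 6 13 5 11)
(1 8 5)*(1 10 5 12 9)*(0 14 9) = (0 14 9 1 8 12)(5 10) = [14, 8, 2, 3, 4, 10, 6, 7, 12, 1, 5, 11, 0, 13, 9]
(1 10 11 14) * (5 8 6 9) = (1 10 11 14)(5 8 6 9) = [0, 10, 2, 3, 4, 8, 9, 7, 6, 5, 11, 14, 12, 13, 1]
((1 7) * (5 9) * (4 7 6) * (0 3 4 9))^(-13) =(0 7 9 3 1 5 4 6)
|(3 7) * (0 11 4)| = 6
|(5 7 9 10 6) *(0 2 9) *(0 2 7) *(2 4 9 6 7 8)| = 20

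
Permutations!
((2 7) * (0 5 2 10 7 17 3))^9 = (0 3 17 2 5)(7 10)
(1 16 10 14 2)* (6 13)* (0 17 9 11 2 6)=(0 17 9 11 2 1 16 10 14 6 13)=[17, 16, 1, 3, 4, 5, 13, 7, 8, 11, 14, 2, 12, 0, 6, 15, 10, 9]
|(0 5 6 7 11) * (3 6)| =|(0 5 3 6 7 11)| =6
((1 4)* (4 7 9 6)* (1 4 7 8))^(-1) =(1 8)(6 9 7)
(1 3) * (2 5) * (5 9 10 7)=(1 3)(2 9 10 7 5)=[0, 3, 9, 1, 4, 2, 6, 5, 8, 10, 7]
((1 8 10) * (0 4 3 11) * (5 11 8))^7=((0 4 3 8 10 1 5 11))^7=(0 11 5 1 10 8 3 4)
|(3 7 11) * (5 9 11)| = |(3 7 5 9 11)| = 5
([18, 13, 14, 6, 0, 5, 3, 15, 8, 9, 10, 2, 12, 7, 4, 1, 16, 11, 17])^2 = (0 17 2 4 18 11 14)(1 7)(13 15)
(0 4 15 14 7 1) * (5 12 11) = (0 4 15 14 7 1)(5 12 11) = [4, 0, 2, 3, 15, 12, 6, 1, 8, 9, 10, 5, 11, 13, 7, 14]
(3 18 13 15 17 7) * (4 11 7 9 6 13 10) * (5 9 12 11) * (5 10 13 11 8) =(3 18 13 15 17 12 8 5 9 6 11 7)(4 10) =[0, 1, 2, 18, 10, 9, 11, 3, 5, 6, 4, 7, 8, 15, 14, 17, 16, 12, 13]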